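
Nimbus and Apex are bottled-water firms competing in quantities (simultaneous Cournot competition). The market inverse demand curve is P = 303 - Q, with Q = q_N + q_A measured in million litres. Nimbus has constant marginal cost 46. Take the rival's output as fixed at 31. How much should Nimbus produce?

113

With the rival's output fixed at 31, Nimbus's profit is π_N = (303 - 31 - q_N)q_N - (46q_N) = (272 - q_N)q_N - (46q_N).
∂π_N/∂q_N = 226 - 2q_N = 0, so q_N = 113.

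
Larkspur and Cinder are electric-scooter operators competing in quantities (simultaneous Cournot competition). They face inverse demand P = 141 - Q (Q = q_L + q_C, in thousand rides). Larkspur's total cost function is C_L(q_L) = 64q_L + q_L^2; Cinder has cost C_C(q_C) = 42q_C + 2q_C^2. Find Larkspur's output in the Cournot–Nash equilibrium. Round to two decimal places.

15.78

Larkspur's profit: π_L = (141 - Q)q_L - (64q_L + q_L²). Setting ∂π_L/∂q_L = 0: 77 - 4q_L - (q_C) = 0.
Cinder's profit: π_C = (141 - Q)q_C - (42q_C + 2q_C²). Setting ∂π_C/∂q_C = 0: 99 - 6q_C - (q_L) = 0.
Rearranging gives the reaction functions q_L = (77 - q_C)/4 and q_C = (99 - q_L)/6.
Solving the pair: q_L = 363/23, q_C = 319/23.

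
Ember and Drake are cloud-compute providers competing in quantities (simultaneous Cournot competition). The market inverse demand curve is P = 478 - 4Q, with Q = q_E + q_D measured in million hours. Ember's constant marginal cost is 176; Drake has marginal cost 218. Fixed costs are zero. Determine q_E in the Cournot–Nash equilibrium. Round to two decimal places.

28.67

Ember's profit: π_E = (478 - 4Q)q_E - (176q_E). Setting ∂π_E/∂q_E = 0: 302 - 8q_E - 4(q_D) = 0.
Drake's first-order condition: 260 - 8q_D - 4(q_E) = 0.
So q_E = (302 - 4q_D)/8 and q_D = (260 - 4q_E)/8.
Substituting one into the other gives q_E = 86/3 and q_D = 109/6.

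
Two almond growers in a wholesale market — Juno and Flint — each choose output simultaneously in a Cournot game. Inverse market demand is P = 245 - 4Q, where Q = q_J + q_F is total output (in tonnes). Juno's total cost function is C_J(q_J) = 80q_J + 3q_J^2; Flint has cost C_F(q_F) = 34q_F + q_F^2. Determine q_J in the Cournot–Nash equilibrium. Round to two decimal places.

6.50

Juno's profit: π_J = (245 - 4Q)q_J - (80q_J + 3q_J²). Setting ∂π_J/∂q_J = 0: 165 - 14q_J - 4(q_F) = 0.
Flint's profit: π_F = (245 - 4Q)q_F - (34q_F + q_F²). Setting ∂π_F/∂q_F = 0: 211 - 10q_F - 4(q_J) = 0.
So q_J = (165 - 4q_F)/14 and q_F = (211 - 4q_J)/10.
Solving the pair: q_J = 13/2, q_F = 37/2.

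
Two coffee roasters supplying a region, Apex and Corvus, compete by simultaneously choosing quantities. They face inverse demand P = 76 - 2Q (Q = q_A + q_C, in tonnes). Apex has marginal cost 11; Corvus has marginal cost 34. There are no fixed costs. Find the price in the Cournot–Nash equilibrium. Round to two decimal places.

40.33

Apex's profit: π_A = (76 - 2Q)q_A - (11q_A). Setting ∂π_A/∂q_A = 0: 65 - 4q_A - 2(q_C) = 0.
Corvus's first-order condition: 42 - 4q_C - 2(q_A) = 0.
Best responses: q_A = (65 - 2q_C)/4, q_C = (42 - 2q_A)/4.
Substituting one into the other gives q_A = 44/3 and q_C = 19/6.
Total output Q = 107/6, so price P = 76 - 2·(107/6) = 121/3.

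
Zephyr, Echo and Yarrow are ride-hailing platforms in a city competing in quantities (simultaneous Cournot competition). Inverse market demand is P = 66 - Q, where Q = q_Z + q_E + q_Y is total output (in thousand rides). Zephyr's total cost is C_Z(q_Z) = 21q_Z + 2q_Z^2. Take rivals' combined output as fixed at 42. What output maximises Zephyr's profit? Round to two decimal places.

With rivals' combined output fixed at 42, Zephyr's profit is π_Z = (66 - 42 - q_Z)q_Z - (21q_Z + 2q_Z²) = (24 - q_Z)q_Z - (21q_Z + 2q_Z²).
∂π_Z/∂q_Z = 3 - 6q_Z = 0, so q_Z = 1/2.

0.50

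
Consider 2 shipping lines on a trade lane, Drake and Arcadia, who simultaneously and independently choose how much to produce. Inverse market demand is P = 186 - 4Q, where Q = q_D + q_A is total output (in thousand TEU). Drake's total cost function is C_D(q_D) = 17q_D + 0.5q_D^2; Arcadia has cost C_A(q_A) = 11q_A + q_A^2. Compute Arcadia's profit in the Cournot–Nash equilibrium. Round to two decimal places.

Drake's profit: π_D = (186 - 4Q)q_D - (17q_D + (1/2)q_D²). Setting ∂π_D/∂q_D = 0: 169 - 9q_D - 4(q_A) = 0.
Arcadia's profit: π_A = (186 - 4Q)q_A - (11q_A + q_A²). Setting ∂π_A/∂q_A = 0: 175 - 10q_A - 4(q_D) = 0.
Rearranging gives the reaction functions q_D = (169 - 4q_A)/9 and q_A = (175 - 4q_D)/10.
Solving the pair: q_D = 495/37, q_A = 899/74.
Price P = 186 - 4·(1889/74) = 83.8919.
Arcadia's profit: 83.8919·(899/74) - 11·(899/74) - (899/74)² = 737.9483.

737.95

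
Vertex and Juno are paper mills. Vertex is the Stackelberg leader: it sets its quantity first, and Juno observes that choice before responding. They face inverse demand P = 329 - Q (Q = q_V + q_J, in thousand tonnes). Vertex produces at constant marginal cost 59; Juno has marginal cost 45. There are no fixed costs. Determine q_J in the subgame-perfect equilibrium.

78

The follower Juno best-responds to any q_V: π_J = (329 - Q)q_J - 45q_J.
∂π_J/∂q_J = 284 - q_V - 2q_J = 0 gives the reaction function q_J = (284 - q_V)/2.
Vertex substitutes q_J(q_V) into its own profit: π_V = q_V(329 - q_V - (284 - q_V)/2) - 59q_V = (187 - (1/2)q_V)q_V - 59q_V.
The leader's first-order condition 128 - q_V = 0 yields q_V = 128.
Then q_J = (284 - 128)/2 = 78.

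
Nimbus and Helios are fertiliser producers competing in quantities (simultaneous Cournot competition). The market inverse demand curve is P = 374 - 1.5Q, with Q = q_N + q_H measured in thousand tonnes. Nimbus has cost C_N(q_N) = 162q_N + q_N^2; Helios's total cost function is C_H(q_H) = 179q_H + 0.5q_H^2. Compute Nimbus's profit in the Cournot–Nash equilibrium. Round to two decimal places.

2448.56

Nimbus's profit: π_N = (374 - 1.5Q)q_N - (162q_N + q_N²). Setting ∂π_N/∂q_N = 0: 212 - 5q_N - (3/2)(q_H) = 0.
Helios's profit: π_H = (374 - 1.5Q)q_H - (179q_H + (1/2)q_H²). Setting ∂π_H/∂q_H = 0: 195 - 4q_H - (3/2)(q_N) = 0.
Best responses: q_N = (212 - (3/2)q_H)/5, q_H = (195 - (3/2)q_N)/4.
Solving the pair: q_N = 31.2958, q_H = 37.0141.
Price P = 374 - (3/2)·68.3099 = 271.5352.
Nimbus's profit: 271.5352·31.2958 - 162·31.2958 - 31.2958² = 2448.5638.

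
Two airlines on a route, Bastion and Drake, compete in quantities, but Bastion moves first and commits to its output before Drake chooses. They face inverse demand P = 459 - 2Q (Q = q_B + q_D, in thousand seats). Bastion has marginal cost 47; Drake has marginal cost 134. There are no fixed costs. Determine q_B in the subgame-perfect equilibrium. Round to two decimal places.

Solve by backward induction. Given q_B, the follower Drake maximises π_D = (459 - 2q_B - 2q_D)q_D - 134q_D.
∂π_D/∂q_D = 325 - 2q_B - 4q_D = 0 gives the reaction function q_D = (325 - 2q_B)/4.
Bastion substitutes q_D(q_B) into its own profit: π_B = q_B(459 - 2q_B - (325 - 2q_B)/2) - 47q_B = (593/2 - q_B)q_B - 47q_B.
Maximising: ∂π_B/∂q_B = 499/2 - 2q_B = 0, giving q_B = 499/4.
Then q_D = (325 - 2·(499/4))/4 = 151/8.

124.75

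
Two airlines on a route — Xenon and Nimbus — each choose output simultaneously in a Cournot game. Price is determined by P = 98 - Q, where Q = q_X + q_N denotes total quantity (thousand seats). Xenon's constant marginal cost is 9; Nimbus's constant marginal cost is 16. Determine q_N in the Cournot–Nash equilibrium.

Xenon's profit: π_X = (98 - Q)q_X - (9q_X). Setting ∂π_X/∂q_X = 0: 89 - 2q_X - (q_N) = 0.
Nimbus's first-order condition: 82 - 2q_N - (q_X) = 0.
So q_X = (89 - q_N)/2 and q_N = (82 - q_X)/2.
Solving the pair: q_X = 32, q_N = 25.

25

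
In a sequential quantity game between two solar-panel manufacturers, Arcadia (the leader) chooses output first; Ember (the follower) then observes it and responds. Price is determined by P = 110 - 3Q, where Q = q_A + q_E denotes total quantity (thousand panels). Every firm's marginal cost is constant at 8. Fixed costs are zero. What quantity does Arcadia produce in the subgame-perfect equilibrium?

17

Solve by backward induction. Given q_A, the follower Ember maximises π_E = (110 - 3q_A - 3q_E)q_E - 8q_E.
∂π_E/∂q_E = 102 - 3q_A - 6q_E = 0 gives the reaction function q_E = (102 - 3q_A)/6.
Arcadia substitutes q_E(q_A) into its own profit: π_A = q_A(110 - 3q_A - (102 - 3q_A)/2) - 8q_A = (59 - (3/2)q_A)q_A - 8q_A.
Leader FOC: 51 - 3q_A = 0, so q_A = 17.
Then q_E = (102 - 3·17)/6 = 17/2.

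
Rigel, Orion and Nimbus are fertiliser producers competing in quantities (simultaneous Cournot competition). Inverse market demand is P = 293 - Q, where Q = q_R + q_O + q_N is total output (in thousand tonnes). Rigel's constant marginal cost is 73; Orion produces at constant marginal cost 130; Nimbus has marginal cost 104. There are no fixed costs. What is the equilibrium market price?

Rigel's profit: π_R = (293 - Q)q_R - (73q_R). Setting ∂π_R/∂q_R = 0: 220 - 2q_R - (q_O + q_N) = 0.
Orion's first-order condition: 163 - 2q_O - (q_R + q_N) = 0.
Nimbus's profit: π_N = (293 - Q)q_N - (104q_N). Setting ∂π_N/∂q_N = 0: 189 - 2q_N - (q_R + q_O) = 0.
Adding the 3 conditions: 572 − 2Q − 2Q = 0, i.e. Q = 143.
Back-substituting: q_R = (220 − 143) = 77, q_O = (163 − 143) = 20, q_N = (189 − 143) = 46.
Total output Q = 143, so price P = 293 - 143 = 150.

150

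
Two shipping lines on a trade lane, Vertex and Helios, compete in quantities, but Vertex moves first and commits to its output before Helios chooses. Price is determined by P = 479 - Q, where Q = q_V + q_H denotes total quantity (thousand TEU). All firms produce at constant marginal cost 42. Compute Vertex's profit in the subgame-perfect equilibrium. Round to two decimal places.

23871.13

The follower Helios best-responds to any q_V: π_H = (479 - Q)q_H - 42q_H.
∂π_H/∂q_H = 437 - q_V - 2q_H = 0 gives the reaction function q_H = (437 - q_V)/2.
Vertex substitutes q_H(q_V) into its own profit: π_V = q_V(479 - q_V - (437 - q_V)/2) - 42q_V = (521/2 - (1/2)q_V)q_V - 42q_V.
Maximising: ∂π_V/∂q_V = 437/2 - q_V = 0, giving q_V = 437/2.
Then q_H = (437 - 437/2)/2 = 437/4.
Price P = 479 - 1311/4 = 605/4.
Vertex's profit: (605/4 - 42)·(437/2) = 23871.1250.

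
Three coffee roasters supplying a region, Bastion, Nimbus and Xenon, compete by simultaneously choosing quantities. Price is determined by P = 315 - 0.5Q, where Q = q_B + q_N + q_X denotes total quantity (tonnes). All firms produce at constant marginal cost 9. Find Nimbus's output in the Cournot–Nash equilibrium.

153

Each firm earns π_i = (315 - 0.5Q)q_i - 9q_i.
First-order condition (treating rivals' output as given): 306 - q_i - (1/2)·Σ_{j≠i} q_j = 0.
With identical firms every q_j equals q_i, so Σ_{j≠i} q_j = 2q_i and 306 = 2q_i, giving q_i = 153.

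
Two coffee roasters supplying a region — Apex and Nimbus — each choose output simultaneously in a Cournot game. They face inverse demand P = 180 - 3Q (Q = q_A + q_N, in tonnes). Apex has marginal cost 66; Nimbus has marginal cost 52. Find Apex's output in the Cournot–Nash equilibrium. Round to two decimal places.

Apex's profit: π_A = (180 - 3Q)q_A - (66q_A). Setting ∂π_A/∂q_A = 0: 114 - 6q_A - 3(q_N) = 0.
Nimbus's profit: π_N = (180 - 3Q)q_N - (52q_N). Setting ∂π_N/∂q_N = 0: 128 - 6q_N - 3(q_A) = 0.
So q_A = (114 - 3q_N)/6 and q_N = (128 - 3q_A)/6.
Substituting one into the other gives q_A = 100/9 and q_N = 142/9.

11.11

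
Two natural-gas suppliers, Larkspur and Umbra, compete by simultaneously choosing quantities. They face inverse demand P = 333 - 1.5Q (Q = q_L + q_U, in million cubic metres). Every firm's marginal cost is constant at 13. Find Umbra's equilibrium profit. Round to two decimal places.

A representative firm's profit is π_i = q_i(333 - 1.5Q) - 13q_i.
Setting ∂π_i/∂q_i = 0 with rivals' quantities fixed: 320 - 3q_i - (3/2)q_j = 0.
By symmetry each firm produces the same amount; substituting q_j = q_i yields q_i = 320/(9/2) = 640/9.
Price P = 333 - (3/2)·(1280/9) = 359/3.
Umbra's profit: (359/3 - 13)·(640/9) = 7585.1852.

7585.19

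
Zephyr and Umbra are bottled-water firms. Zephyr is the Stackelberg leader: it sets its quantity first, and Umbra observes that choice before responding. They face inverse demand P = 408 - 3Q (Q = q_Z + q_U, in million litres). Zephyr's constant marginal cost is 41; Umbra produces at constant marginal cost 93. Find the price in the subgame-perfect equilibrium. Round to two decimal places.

The follower Umbra best-responds to any q_Z: π_U = (408 - 3Q)q_U - 93q_U.
Follower FOC: 315 - 3q_Z - 6q_U = 0, so q_U(q_Z) = (315 - 3q_Z)/6.
The leader anticipates this reaction. Substituting into P = 408 - 3Q gives P = 501/2 - (3/2)q_Z, so π_Z = (501/2 - (3/2)q_Z)q_Z - 41q_Z.
The leader's first-order condition 419/2 - 3q_Z = 0 yields q_Z = 419/6.
Then q_U = (315 - 3·(419/6))/6 = 211/12.
Total output Q = 1049/12, so price P = 408 - 3·(1049/12) = 583/4.

145.75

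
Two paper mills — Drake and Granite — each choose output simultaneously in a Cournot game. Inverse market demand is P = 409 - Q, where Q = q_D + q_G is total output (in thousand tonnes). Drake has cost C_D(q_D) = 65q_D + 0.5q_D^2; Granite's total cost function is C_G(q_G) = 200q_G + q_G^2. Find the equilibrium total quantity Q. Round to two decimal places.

Drake's profit: π_D = (409 - Q)q_D - (65q_D + (1/2)q_D²). Setting ∂π_D/∂q_D = 0: 344 - 3q_D - (q_G) = 0.
Granite's first-order condition: 209 - 4q_G - (q_D) = 0.
So q_D = (344 - q_G)/3 and q_G = (209 - q_D)/4.
Substituting one into the other gives q_D = 1167/11 and q_G = 283/11.
Total output Q = 1167/11 + 283/11 = 1450/11.

131.82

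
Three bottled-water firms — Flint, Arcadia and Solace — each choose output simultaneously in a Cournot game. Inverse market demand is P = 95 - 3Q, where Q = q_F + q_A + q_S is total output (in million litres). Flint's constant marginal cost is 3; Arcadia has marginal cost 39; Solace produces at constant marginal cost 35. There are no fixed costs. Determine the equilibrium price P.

Flint's profit: π_F = (95 - 3Q)q_F - (3q_F). Setting ∂π_F/∂q_F = 0: 92 - 6q_F - 3(q_A + q_S) = 0.
Arcadia's profit: π_A = (95 - 3Q)q_A - (39q_A). Setting ∂π_A/∂q_A = 0: 56 - 6q_A - 3(q_F + q_S) = 0.
Solace's first-order condition: 60 - 6q_S - 3(q_F + q_A) = 0.
Summing all 3 equations gives 208 − 12Q = 0, hence Q = 52/3.
Back-substituting: q_F = (92 − 52)/3 = 40/3, q_A = (56 − 52)/3 = 4/3, q_S = (60 − 52)/3 = 8/3.
Total output Q = 52/3, so price P = 95 - 3·(52/3) = 43.

43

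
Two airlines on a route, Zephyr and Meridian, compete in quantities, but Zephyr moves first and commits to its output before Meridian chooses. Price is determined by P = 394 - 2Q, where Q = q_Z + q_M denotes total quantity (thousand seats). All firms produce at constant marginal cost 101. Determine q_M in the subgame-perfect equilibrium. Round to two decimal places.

36.63

The follower Meridian best-responds to any q_Z: π_M = (394 - 2Q)q_M - 101q_M.
Setting the follower's marginal profit to zero, 293 - 2q_Z - 4q_M = 0, i.e. q_M = (293 - 2q_Z)/4.
The leader anticipates this reaction. Substituting into P = 394 - 2Q gives P = 495/2 - q_Z, so π_Z = (495/2 - q_Z)q_Z - 101q_Z.
The leader's first-order condition 293/2 - 2q_Z = 0 yields q_Z = 293/4.
Then q_M = (293 - 2·(293/4))/4 = 293/8.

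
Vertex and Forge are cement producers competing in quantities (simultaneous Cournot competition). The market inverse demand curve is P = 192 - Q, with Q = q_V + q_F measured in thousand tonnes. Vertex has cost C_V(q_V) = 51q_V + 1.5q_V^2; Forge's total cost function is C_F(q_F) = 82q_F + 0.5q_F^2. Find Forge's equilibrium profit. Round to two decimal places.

1280.21

Vertex's profit: π_V = (192 - Q)q_V - (51q_V + (3/2)q_V²). Setting ∂π_V/∂q_V = 0: 141 - 5q_V - (q_F) = 0.
Forge's profit: π_F = (192 - Q)q_F - (82q_F + (1/2)q_F²). Setting ∂π_F/∂q_F = 0: 110 - 3q_F - (q_V) = 0.
Rearranging gives the reaction functions q_V = (141 - q_F)/5 and q_F = (110 - q_V)/3.
Substituting one into the other gives q_V = 313/14 and q_F = 409/14.
Price P = 192 - 361/7 = 983/7.
Forge's profit: (983/7)·(409/14) - 82·(409/14) - (1/2)(409/14)² = 1280.2117.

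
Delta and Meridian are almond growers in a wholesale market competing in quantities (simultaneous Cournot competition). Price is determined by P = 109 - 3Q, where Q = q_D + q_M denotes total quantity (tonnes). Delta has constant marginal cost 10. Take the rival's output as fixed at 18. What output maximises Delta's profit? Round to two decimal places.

7.50

With the rival's output fixed at 18, Delta's profit is π_D = (109 - 3·18 - 3q_D)q_D - (10q_D) = (55 - 3q_D)q_D - (10q_D).
∂π_D/∂q_D = 45 - 6q_D = 0, so q_D = 15/2.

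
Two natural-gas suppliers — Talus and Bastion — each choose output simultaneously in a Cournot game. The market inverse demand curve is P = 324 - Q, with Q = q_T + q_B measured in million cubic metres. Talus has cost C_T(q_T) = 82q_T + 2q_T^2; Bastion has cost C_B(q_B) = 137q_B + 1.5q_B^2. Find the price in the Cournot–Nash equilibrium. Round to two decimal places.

258.38

Talus's profit: π_T = (324 - Q)q_T - (82q_T + 2q_T²). Setting ∂π_T/∂q_T = 0: 242 - 6q_T - (q_B) = 0.
Bastion's first-order condition: 187 - 5q_B - (q_T) = 0.
Best responses: q_T = (242 - q_B)/6, q_B = (187 - q_T)/5.
Substituting one into the other gives q_T = 1023/29 and q_B = 880/29.
Total output Q = 1903/29, so price P = 324 - 1903/29 = 258.3793.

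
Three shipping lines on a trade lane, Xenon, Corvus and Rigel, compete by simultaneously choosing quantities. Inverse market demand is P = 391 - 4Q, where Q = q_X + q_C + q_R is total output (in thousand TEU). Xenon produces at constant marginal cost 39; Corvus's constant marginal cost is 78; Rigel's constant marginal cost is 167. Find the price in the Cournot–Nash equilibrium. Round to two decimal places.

Xenon's profit: π_X = (391 - 4Q)q_X - (39q_X). Setting ∂π_X/∂q_X = 0: 352 - 8q_X - 4(q_C + q_R) = 0.
Corvus's first-order condition: 313 - 8q_C - 4(q_X + q_R) = 0.
Rigel's first-order condition: 224 - 8q_R - 4(q_X + q_C) = 0.
Adding the 3 first-order conditions: 889 − 16Q = 0, so Q = 889/16.
Back-substituting: q_X = (352 − 889/4)/4 = 519/16, q_C = (313 − 889/4)/4 = 363/16, q_R = (224 − 889/4)/4 = 7/16.
Total output Q = 889/16, so price P = 391 - 4·(889/16) = 675/4.

168.75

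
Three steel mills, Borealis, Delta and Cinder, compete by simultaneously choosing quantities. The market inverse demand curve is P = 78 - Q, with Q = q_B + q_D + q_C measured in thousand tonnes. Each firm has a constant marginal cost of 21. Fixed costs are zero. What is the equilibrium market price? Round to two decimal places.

35.25

A representative firm's profit is π_i = q_i(78 - Q) - 21q_i.
First-order condition (treating rivals' output as given): 57 - 2q_i - Σ_{j≠i} q_j = 0.
With identical firms every q_j equals q_i, so Σ_{j≠i} q_j = 2q_i and 57 = 4q_i, giving q_i = 57/4.
Total output Q = 171/4, so price P = 78 - 171/4 = 141/4.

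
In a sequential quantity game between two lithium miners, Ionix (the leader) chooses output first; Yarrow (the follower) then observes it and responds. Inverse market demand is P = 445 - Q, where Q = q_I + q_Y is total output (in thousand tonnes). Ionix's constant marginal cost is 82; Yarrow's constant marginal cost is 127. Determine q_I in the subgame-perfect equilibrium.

204

Solve by backward induction. Given q_I, the follower Yarrow maximises π_Y = (445 - q_I - q_Y)q_Y - 127q_Y.
∂π_Y/∂q_Y = 318 - q_I - 2q_Y = 0 gives the reaction function q_Y = (318 - q_I)/2.
Ionix substitutes q_Y(q_I) into its own profit: π_I = q_I(445 - q_I - (318 - q_I)/2) - 82q_I = (286 - (1/2)q_I)q_I - 82q_I.
Maximising: ∂π_I/∂q_I = 204 - q_I = 0, giving q_I = 204.
Then q_Y = (318 - 204)/2 = 57.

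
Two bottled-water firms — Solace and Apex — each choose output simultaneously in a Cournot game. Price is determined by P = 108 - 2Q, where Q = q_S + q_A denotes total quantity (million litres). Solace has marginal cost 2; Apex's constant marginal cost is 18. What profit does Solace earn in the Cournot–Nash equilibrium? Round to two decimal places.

826.89

Solace's profit: π_S = (108 - 2Q)q_S - (2q_S). Setting ∂π_S/∂q_S = 0: 106 - 4q_S - 2(q_A) = 0.
Apex's first-order condition: 90 - 4q_A - 2(q_S) = 0.
Best responses: q_S = (106 - 2q_A)/4, q_A = (90 - 2q_S)/4.
Substituting one into the other gives q_S = 61/3 and q_A = 37/3.
Price P = 108 - 2·(98/3) = 128/3.
Solace's profit: (128/3 - 2)·(61/3) = 826.8889.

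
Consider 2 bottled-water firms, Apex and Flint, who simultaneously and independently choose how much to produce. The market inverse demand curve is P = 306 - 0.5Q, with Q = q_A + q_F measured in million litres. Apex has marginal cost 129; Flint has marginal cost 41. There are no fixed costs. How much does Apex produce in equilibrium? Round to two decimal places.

59.33

Apex's profit: π_A = (306 - 0.5Q)q_A - (129q_A). Setting ∂π_A/∂q_A = 0: 177 - q_A - (1/2)(q_F) = 0.
Flint's first-order condition: 265 - q_F - (1/2)(q_A) = 0.
Best responses: q_A = (177 - (1/2)q_F), q_F = (265 - (1/2)q_A).
Solving the pair: q_A = 178/3, q_F = 706/3.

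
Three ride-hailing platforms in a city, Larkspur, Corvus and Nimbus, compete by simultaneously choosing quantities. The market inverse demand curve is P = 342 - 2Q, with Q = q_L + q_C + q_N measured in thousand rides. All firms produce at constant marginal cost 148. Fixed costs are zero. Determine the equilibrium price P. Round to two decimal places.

196.50

A representative firm's profit is π_i = q_i(342 - 2Q) - 148q_i.
First-order condition (treating rivals' output as given): 194 - 4q_i - 2·Σ_{j≠i} q_j = 0.
With identical firms every q_j equals q_i, so Σ_{j≠i} q_j = 2q_i and 194 = 8q_i, giving q_i = 97/4.
Total output Q = 291/4, so price P = 342 - 2·(291/4) = 393/2.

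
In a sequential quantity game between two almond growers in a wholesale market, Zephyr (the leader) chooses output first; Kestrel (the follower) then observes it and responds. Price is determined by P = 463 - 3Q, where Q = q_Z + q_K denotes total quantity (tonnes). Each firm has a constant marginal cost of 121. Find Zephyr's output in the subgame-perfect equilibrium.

57

The follower Kestrel best-responds to any q_Z: π_K = (463 - 3Q)q_K - 121q_K.
Follower FOC: 342 - 3q_Z - 6q_K = 0, so q_K(q_Z) = (342 - 3q_Z)/6.
The leader anticipates this reaction. Substituting into P = 463 - 3Q gives P = 292 - (3/2)q_Z, so π_Z = (292 - (3/2)q_Z)q_Z - 121q_Z.
Maximising: ∂π_Z/∂q_Z = 171 - 3q_Z = 0, giving q_Z = 57.
Then q_K = (342 - 3·57)/6 = 57/2.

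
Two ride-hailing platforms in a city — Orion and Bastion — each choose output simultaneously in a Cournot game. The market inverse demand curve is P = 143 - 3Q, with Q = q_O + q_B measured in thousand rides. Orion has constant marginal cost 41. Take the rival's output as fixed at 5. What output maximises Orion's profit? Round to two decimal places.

With the rival's output fixed at 5, Orion's profit is π_O = (143 - 3·5 - 3q_O)q_O - (41q_O) = (128 - 3q_O)q_O - (41q_O).
∂π_O/∂q_O = 87 - 6q_O = 0, so q_O = 29/2.

14.50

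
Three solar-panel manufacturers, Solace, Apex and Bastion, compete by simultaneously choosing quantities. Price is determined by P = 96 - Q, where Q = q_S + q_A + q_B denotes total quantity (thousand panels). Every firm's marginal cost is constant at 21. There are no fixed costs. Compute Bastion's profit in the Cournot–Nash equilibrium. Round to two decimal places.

Each firm earns π_i = (96 - Q)q_i - 21q_i.
Setting ∂π_i/∂q_i = 0 with rivals' quantities fixed: 75 - 2q_i - Σ_{j≠i} q_j = 0.
By symmetry each firm produces the same amount; substituting Σ_{j≠i} q_j = 2q_i yields q_i = 75/4.
Price P = 96 - 225/4 = 159/4.
Bastion's profit: (159/4 - 21)·(75/4) = 351.5625.

351.56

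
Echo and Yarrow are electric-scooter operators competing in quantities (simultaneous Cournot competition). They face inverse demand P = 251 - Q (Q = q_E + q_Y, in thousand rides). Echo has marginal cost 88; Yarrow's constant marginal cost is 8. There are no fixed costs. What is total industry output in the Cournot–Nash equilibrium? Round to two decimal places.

Echo's profit: π_E = (251 - Q)q_E - (88q_E). Setting ∂π_E/∂q_E = 0: 163 - 2q_E - (q_Y) = 0.
Yarrow's profit: π_Y = (251 - Q)q_Y - (8q_Y). Setting ∂π_Y/∂q_Y = 0: 243 - 2q_Y - (q_E) = 0.
Best responses: q_E = (163 - q_Y)/2, q_Y = (243 - q_E)/2.
Solving the pair: q_E = 83/3, q_Y = 323/3.
Total output Q = 83/3 + 323/3 = 406/3.

135.33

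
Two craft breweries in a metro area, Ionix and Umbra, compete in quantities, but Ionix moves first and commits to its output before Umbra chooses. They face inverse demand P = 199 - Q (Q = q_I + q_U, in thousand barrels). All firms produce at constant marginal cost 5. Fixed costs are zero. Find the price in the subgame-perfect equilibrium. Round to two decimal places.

The follower Umbra best-responds to any q_I: π_U = (199 - Q)q_U - 5q_U.
∂π_U/∂q_U = 194 - q_I - 2q_U = 0 gives the reaction function q_U = (194 - q_I)/2.
The leader anticipates this reaction. Substituting into P = 199 - Q gives P = 102 - (1/2)q_I, so π_I = (102 - (1/2)q_I)q_I - 5q_I.
The leader's first-order condition 97 - q_I = 0 yields q_I = 97.
Then q_U = (194 - 97)/2 = 97/2.
Total output Q = 291/2, so price P = 199 - 291/2 = 107/2.

53.50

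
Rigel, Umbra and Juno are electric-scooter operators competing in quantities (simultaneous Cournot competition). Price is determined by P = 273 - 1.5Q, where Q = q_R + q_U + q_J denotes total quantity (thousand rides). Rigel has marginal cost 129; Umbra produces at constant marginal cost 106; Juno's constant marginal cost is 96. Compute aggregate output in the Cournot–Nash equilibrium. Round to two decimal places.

Rigel's profit: π_R = (273 - 1.5Q)q_R - (129q_R). Setting ∂π_R/∂q_R = 0: 144 - 3q_R - (3/2)(q_U + q_J) = 0.
Umbra's profit: π_U = (273 - 1.5Q)q_U - (106q_U). Setting ∂π_U/∂q_U = 0: 167 - 3q_U - (3/2)(q_R + q_J) = 0.
Juno's profit: π_J = (273 - 1.5Q)q_J - (96q_J). Setting ∂π_J/∂q_J = 0: 177 - 3q_J - (3/2)(q_R + q_U) = 0.
Summing all 3 equations gives 488 − 6Q = 0, hence Q = 244/3.
Back-substituting: q_R = (144 − 122)/(3/2) = 44/3, q_U = (167 − 122)/(3/2) = 30, q_J = (177 − 122)/(3/2) = 110/3.
Total output Q = 44/3 + 30 + 110/3 = 244/3.

81.33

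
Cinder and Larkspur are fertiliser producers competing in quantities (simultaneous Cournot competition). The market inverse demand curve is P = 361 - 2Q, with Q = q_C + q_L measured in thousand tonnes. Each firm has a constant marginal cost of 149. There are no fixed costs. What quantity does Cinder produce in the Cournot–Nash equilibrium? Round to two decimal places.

35.33

Each firm earns π_i = (361 - 2Q)q_i - 149q_i.
Setting ∂π_i/∂q_i = 0 with rivals' quantities fixed: 212 - 4q_i - 2q_j = 0.
By symmetry each firm produces the same amount; substituting q_j = q_i yields q_i = 212/6 = 106/3.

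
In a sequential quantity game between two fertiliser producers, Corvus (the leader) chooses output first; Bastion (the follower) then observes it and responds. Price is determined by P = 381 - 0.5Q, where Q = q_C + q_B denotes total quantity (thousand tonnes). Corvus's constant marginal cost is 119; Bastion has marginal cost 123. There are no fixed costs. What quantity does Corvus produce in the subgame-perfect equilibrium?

266

Solve by backward induction. Given q_C, the follower Bastion maximises π_B = (381 - (1/2)q_C - (1/2)q_B)q_B - 123q_B.
Follower FOC: 258 - (1/2)q_C - q_B = 0, so q_B(q_C) = (258 - (1/2)q_C).
The leader anticipates this reaction. Substituting into P = 381 - 0.5Q gives P = 252 - (1/4)q_C, so π_C = (252 - (1/4)q_C)q_C - 119q_C.
Maximising: ∂π_C/∂q_C = 133 - (1/2)q_C = 0, giving q_C = 266.
Then q_B = (258 - (1/2)·266) = 125.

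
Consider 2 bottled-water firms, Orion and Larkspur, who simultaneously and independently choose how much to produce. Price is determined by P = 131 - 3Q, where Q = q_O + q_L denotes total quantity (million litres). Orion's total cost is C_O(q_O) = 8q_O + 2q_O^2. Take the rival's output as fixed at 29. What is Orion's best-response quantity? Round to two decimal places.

3.60

With the rival's output fixed at 29, Orion's profit is π_O = (131 - 3·29 - 3q_O)q_O - (8q_O + 2q_O²) = (44 - 3q_O)q_O - (8q_O + 2q_O²).
∂π_O/∂q_O = 36 - 10q_O = 0, so q_O = 18/5.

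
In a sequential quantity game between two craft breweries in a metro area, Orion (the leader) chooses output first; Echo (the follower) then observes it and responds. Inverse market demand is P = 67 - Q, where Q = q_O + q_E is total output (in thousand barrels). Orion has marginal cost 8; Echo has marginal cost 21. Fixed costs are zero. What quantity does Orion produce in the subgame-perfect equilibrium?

36

The follower Echo best-responds to any q_O: π_E = (67 - Q)q_E - 21q_E.
∂π_E/∂q_E = 46 - q_O - 2q_E = 0 gives the reaction function q_E = (46 - q_O)/2.
The leader anticipates this reaction. Substituting into P = 67 - Q gives P = 44 - (1/2)q_O, so π_O = (44 - (1/2)q_O)q_O - 8q_O.
The leader's first-order condition 36 - q_O = 0 yields q_O = 36.
Then q_E = (46 - 36)/2 = 5.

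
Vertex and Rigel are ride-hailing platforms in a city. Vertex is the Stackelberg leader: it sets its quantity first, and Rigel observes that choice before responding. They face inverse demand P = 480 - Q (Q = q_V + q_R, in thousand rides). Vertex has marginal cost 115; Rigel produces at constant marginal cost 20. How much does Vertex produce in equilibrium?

Solve by backward induction. Given q_V, the follower Rigel maximises π_R = (480 - q_V - q_R)q_R - 20q_R.
Follower FOC: 460 - q_V - 2q_R = 0, so q_R(q_V) = (460 - q_V)/2.
The leader anticipates this reaction. Substituting into P = 480 - Q gives P = 250 - (1/2)q_V, so π_V = (250 - (1/2)q_V)q_V - 115q_V.
The leader's first-order condition 135 - q_V = 0 yields q_V = 135.
Then q_R = (460 - 135)/2 = 325/2.

135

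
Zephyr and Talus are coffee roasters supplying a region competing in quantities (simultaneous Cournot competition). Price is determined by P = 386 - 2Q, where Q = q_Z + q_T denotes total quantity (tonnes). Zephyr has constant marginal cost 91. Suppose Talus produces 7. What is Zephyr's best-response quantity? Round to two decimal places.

With the rival's output fixed at 7, Zephyr's profit is π_Z = (386 - 2·7 - 2q_Z)q_Z - (91q_Z) = (372 - 2q_Z)q_Z - (91q_Z).
∂π_Z/∂q_Z = 281 - 4q_Z = 0, so q_Z = 281/4.

70.25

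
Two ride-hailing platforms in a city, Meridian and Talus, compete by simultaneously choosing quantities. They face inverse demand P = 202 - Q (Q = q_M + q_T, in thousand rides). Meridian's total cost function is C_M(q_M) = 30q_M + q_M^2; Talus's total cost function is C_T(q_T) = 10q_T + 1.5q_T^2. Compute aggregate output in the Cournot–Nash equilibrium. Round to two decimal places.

Meridian's profit: π_M = (202 - Q)q_M - (30q_M + q_M²). Setting ∂π_M/∂q_M = 0: 172 - 4q_M - (q_T) = 0.
Talus's profit: π_T = (202 - Q)q_T - (10q_T + (3/2)q_T²). Setting ∂π_T/∂q_T = 0: 192 - 5q_T - (q_M) = 0.
So q_M = (172 - q_T)/4 and q_T = (192 - q_M)/5.
Substituting one into the other gives q_M = 668/19 and q_T = 596/19.
Total output Q = 668/19 + 596/19 = 1264/19.

66.53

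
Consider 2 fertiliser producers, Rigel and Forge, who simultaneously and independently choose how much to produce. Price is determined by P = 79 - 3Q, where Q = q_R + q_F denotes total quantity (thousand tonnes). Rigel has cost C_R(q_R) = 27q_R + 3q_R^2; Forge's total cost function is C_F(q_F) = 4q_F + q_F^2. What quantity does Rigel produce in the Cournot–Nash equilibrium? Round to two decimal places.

2.20

Rigel's profit: π_R = (79 - 3Q)q_R - (27q_R + 3q_R²). Setting ∂π_R/∂q_R = 0: 52 - 12q_R - 3(q_F) = 0.
Forge's first-order condition: 75 - 8q_F - 3(q_R) = 0.
Best responses: q_R = (52 - 3q_F)/12, q_F = (75 - 3q_R)/8.
Solving the pair: q_R = 191/87, q_F = 248/29.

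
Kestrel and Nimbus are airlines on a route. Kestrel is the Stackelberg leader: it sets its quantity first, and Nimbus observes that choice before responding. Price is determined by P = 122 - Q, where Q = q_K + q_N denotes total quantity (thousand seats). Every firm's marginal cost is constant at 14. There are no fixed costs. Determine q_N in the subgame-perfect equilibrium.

The follower Nimbus best-responds to any q_K: π_N = (122 - Q)q_N - 14q_N.
∂π_N/∂q_N = 108 - q_K - 2q_N = 0 gives the reaction function q_N = (108 - q_K)/2.
The leader anticipates this reaction. Substituting into P = 122 - Q gives P = 68 - (1/2)q_K, so π_K = (68 - (1/2)q_K)q_K - 14q_K.
Maximising: ∂π_K/∂q_K = 54 - q_K = 0, giving q_K = 54.
Then q_N = (108 - 54)/2 = 27.

27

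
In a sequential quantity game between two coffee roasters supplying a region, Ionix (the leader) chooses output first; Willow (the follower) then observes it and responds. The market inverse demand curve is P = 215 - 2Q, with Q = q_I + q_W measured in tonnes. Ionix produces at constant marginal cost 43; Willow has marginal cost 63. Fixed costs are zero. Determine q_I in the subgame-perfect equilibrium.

48

The follower Willow best-responds to any q_I: π_W = (215 - 2Q)q_W - 63q_W.
Follower FOC: 152 - 2q_I - 4q_W = 0, so q_W(q_I) = (152 - 2q_I)/4.
The leader anticipates this reaction. Substituting into P = 215 - 2Q gives P = 139 - q_I, so π_I = (139 - q_I)q_I - 43q_I.
Leader FOC: 96 - 2q_I = 0, so q_I = 48.
Then q_W = (152 - 2·48)/4 = 14.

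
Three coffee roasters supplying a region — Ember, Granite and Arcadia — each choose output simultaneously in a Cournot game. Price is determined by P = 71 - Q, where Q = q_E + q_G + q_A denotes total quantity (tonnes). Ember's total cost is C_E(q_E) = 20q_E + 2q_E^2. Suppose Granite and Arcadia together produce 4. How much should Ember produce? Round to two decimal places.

With rivals' combined output fixed at 4, Ember's profit is π_E = (71 - 4 - q_E)q_E - (20q_E + 2q_E²) = (67 - q_E)q_E - (20q_E + 2q_E²).
∂π_E/∂q_E = 47 - 6q_E = 0, so q_E = 47/6.

7.83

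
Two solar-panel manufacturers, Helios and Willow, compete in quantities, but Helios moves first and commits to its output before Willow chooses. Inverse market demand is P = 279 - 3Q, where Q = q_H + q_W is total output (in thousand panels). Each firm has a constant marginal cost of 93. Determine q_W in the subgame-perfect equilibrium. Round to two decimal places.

Solve by backward induction. Given q_H, the follower Willow maximises π_W = (279 - 3q_H - 3q_W)q_W - 93q_W.
Follower FOC: 186 - 3q_H - 6q_W = 0, so q_W(q_H) = (186 - 3q_H)/6.
The leader anticipates this reaction. Substituting into P = 279 - 3Q gives P = 186 - (3/2)q_H, so π_H = (186 - (3/2)q_H)q_H - 93q_H.
The leader's first-order condition 93 - 3q_H = 0 yields q_H = 31.
Then q_W = (186 - 3·31)/6 = 31/2.

15.50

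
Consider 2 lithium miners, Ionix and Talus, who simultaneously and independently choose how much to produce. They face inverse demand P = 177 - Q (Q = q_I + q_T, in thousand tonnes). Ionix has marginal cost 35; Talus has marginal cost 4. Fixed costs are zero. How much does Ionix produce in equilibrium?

Ionix's profit: π_I = (177 - Q)q_I - (35q_I). Setting ∂π_I/∂q_I = 0: 142 - 2q_I - (q_T) = 0.
Talus's profit: π_T = (177 - Q)q_T - (4q_T). Setting ∂π_T/∂q_T = 0: 173 - 2q_T - (q_I) = 0.
Rearranging gives the reaction functions q_I = (142 - q_T)/2 and q_T = (173 - q_I)/2.
Substituting one into the other gives q_I = 37 and q_T = 68.

37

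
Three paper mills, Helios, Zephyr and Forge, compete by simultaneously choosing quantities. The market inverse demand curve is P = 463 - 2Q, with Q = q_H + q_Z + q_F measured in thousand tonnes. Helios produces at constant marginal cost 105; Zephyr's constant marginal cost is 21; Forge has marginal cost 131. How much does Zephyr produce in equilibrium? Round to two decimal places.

Helios's profit: π_H = (463 - 2Q)q_H - (105q_H). Setting ∂π_H/∂q_H = 0: 358 - 4q_H - 2(q_Z + q_F) = 0.
Zephyr's first-order condition: 442 - 4q_Z - 2(q_H + q_F) = 0.
Forge's profit: π_F = (463 - 2Q)q_F - (131q_F). Setting ∂π_F/∂q_F = 0: 332 - 4q_F - 2(q_H + q_Z) = 0.
Adding the 3 first-order conditions: 1132 − 8Q = 0, so Q = 283/2.
Back-substituting: q_H = (358 − 283)/2 = 75/2, q_Z = (442 − 283)/2 = 159/2, q_F = (332 − 283)/2 = 49/2.

79.50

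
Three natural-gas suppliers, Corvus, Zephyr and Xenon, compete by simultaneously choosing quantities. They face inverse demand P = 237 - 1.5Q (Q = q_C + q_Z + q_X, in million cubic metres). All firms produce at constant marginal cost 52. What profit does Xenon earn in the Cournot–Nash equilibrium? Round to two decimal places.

1426.04

Each firm earns π_i = (237 - 1.5Q)q_i - 52q_i.
Setting ∂π_i/∂q_i = 0 with rivals' quantities fixed: 185 - 3q_i - (3/2)·Σ_{j≠i} q_j = 0.
With identical firms every q_j equals q_i, so Σ_{j≠i} q_j = 2q_i and 185 = 6q_i, giving q_i = 185/6.
Price P = 237 - (3/2)·(185/2) = 393/4.
Xenon's profit: (393/4 - 52)·(185/6) = 1426.0417.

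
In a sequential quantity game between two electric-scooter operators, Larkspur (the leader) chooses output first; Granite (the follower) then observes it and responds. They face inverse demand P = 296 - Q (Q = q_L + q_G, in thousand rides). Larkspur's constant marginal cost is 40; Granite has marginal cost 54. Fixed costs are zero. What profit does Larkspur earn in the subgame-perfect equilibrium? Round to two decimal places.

Solve by backward induction. Given q_L, the follower Granite maximises π_G = (296 - q_L - q_G)q_G - 54q_G.
Follower FOC: 242 - q_L - 2q_G = 0, so q_G(q_L) = (242 - q_L)/2.
The leader anticipates this reaction. Substituting into P = 296 - Q gives P = 175 - (1/2)q_L, so π_L = (175 - (1/2)q_L)q_L - 40q_L.
Maximising: ∂π_L/∂q_L = 135 - q_L = 0, giving q_L = 135.
Then q_G = (242 - 135)/2 = 107/2.
Price P = 296 - 377/2 = 215/2.
Larkspur's profit: (215/2 - 40)·135 = 9112.5000.

9112.50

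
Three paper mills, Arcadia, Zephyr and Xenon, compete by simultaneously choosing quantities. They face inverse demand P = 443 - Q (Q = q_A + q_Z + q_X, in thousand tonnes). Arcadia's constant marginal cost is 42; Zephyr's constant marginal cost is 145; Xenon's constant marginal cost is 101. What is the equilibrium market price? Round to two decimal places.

Arcadia's profit: π_A = (443 - Q)q_A - (42q_A). Setting ∂π_A/∂q_A = 0: 401 - 2q_A - (q_Z + q_X) = 0.
Zephyr's profit: π_Z = (443 - Q)q_Z - (145q_Z). Setting ∂π_Z/∂q_Z = 0: 298 - 2q_Z - (q_A + q_X) = 0.
Xenon's first-order condition: 342 - 2q_X - (q_A + q_Z) = 0.
Adding the 3 conditions: 1041 − 2Q − 2Q = 0, i.e. Q = 1041/4.
Back-substituting: q_A = (401 − 1041/4) = 563/4, q_Z = (298 − 1041/4) = 151/4, q_X = (342 − 1041/4) = 327/4.
Total output Q = 1041/4, so price P = 443 - 1041/4 = 731/4.

182.75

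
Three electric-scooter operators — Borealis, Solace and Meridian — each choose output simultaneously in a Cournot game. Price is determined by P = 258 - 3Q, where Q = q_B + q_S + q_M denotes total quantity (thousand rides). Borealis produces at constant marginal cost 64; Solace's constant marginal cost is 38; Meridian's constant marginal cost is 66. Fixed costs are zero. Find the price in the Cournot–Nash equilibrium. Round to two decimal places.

106.50

Borealis's profit: π_B = (258 - 3Q)q_B - (64q_B). Setting ∂π_B/∂q_B = 0: 194 - 6q_B - 3(q_S + q_M) = 0.
Solace's first-order condition: 220 - 6q_S - 3(q_B + q_M) = 0.
Meridian's profit: π_M = (258 - 3Q)q_M - (66q_M). Setting ∂π_M/∂q_M = 0: 192 - 6q_M - 3(q_B + q_S) = 0.
Adding the 3 first-order conditions: 606 − 12Q = 0, so Q = 101/2.
Back-substituting: q_B = (194 − 303/2)/3 = 85/6, q_S = (220 − 303/2)/3 = 137/6, q_M = (192 − 303/2)/3 = 27/2.
Total output Q = 101/2, so price P = 258 - 3·(101/2) = 213/2.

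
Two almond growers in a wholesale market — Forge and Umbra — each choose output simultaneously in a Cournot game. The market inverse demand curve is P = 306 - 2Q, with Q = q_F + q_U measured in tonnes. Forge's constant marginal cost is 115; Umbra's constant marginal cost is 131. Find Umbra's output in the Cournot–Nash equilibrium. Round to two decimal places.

26.50

Forge's profit: π_F = (306 - 2Q)q_F - (115q_F). Setting ∂π_F/∂q_F = 0: 191 - 4q_F - 2(q_U) = 0.
Umbra's profit: π_U = (306 - 2Q)q_U - (131q_U). Setting ∂π_U/∂q_U = 0: 175 - 4q_U - 2(q_F) = 0.
So q_F = (191 - 2q_U)/4 and q_U = (175 - 2q_F)/4.
Solving the pair: q_F = 69/2, q_U = 53/2.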